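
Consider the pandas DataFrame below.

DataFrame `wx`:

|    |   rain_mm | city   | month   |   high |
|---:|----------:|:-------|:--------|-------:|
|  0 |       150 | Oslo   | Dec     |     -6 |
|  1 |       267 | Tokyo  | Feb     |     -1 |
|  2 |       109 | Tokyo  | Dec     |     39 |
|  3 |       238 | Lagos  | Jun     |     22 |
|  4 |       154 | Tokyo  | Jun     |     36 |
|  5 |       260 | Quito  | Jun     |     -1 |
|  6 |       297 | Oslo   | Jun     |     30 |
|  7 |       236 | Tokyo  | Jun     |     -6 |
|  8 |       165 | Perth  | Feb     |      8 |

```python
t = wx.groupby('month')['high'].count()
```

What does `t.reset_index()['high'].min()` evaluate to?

2

group by month, count of high:
month
Dec    2
Feb    2
Jun    5
Name: high, dtype: int64
reset_index():
  month  high
0   Dec     2
1   Feb     2
2   Jun     5
Hence 2.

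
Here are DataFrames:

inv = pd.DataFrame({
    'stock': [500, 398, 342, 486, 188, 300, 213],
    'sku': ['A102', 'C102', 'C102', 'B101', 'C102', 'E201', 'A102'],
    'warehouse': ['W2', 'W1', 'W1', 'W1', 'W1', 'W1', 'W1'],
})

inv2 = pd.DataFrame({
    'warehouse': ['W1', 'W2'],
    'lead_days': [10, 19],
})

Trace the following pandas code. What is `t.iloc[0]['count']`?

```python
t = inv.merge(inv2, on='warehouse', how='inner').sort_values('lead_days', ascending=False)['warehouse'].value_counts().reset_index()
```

6

merge on 'warehouse' (how='inner') → 7 rows:
   stock   sku warehouse  lead_days
0    500  A102        W2         19
1    398  C102        W1         10
2    342  C102        W1         10
3    486  B101        W1         10
4    188  C102        W1         10
5    300  E201        W1         10
6    213  A102        W1         10
sort by lead_days descending:
   stock   sku warehouse  lead_days
0    500  A102        W2         19
1    398  C102        W1         10
2    342  C102        W1         10
3    486  B101        W1         10
4    188  C102        W1         10
5    300  E201        W1         10
6    213  A102        W1         10
value_counts of warehouse:
warehouse
W1    6
W2    1
Name: count, dtype: int64
reset_index():
  warehouse  count
0        W1      6
1        W2      1
Reading off the value at position 0, column 'count', we get 6.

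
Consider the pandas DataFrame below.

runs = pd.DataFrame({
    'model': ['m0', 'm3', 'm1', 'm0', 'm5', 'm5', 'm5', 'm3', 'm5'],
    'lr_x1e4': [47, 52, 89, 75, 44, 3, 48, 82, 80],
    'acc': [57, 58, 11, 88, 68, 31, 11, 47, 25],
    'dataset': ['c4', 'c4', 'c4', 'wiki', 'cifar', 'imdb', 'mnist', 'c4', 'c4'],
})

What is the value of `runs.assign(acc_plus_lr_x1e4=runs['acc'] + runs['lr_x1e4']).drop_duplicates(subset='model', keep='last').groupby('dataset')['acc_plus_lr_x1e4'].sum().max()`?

334

add column acc_plus_lr_x1e4 = runs['acc'] + runs['lr_x1e4']:
  model  lr_x1e4  acc dataset  acc_plus_lr_x1e4
0    m0       47   57      c4               104
1    m3       52   58      c4               110
2    m1       89   11      c4               100
3    m0       75   88    wiki               163
4    m5       44   68   cifar               112
5    m5        3   31    imdb                34
6    m5       48   11   mnist                59
7    m3       82   47      c4               129
8    m5       80   25      c4               105
drop duplicate model (keep=last):
  model  lr_x1e4  acc dataset  acc_plus_lr_x1e4
2    m1       89   11      c4               100
3    m0       75   88    wiki               163
7    m3       82   47      c4               129
8    m5       80   25      c4               105
group by dataset, sum of acc_plus_lr_x1e4:
dataset
c4      334
wiki    163
Name: acc_plus_lr_x1e4, dtype: int64
Reading off the max of the resulting series, we get 334.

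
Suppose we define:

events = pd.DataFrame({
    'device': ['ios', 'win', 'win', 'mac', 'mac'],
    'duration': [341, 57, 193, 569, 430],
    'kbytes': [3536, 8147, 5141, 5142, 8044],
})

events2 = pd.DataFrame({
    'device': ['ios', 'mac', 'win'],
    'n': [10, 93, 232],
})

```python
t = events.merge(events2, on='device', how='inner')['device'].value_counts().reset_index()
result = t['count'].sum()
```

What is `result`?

5

merge on 'device' (how='inner') → 5 rows:
  device  duration  kbytes    n
0    ios       341    3536   10
1    win        57    8147  232
2    win       193    5141  232
3    mac       569    5142   93
4    mac       430    8044   93
value_counts of device:
device
win    2
mac    2
ios    1
Name: count, dtype: int64
reset_index():
  device  count
0    win      2
1    mac      2
2    ios      1
So sum() = 5.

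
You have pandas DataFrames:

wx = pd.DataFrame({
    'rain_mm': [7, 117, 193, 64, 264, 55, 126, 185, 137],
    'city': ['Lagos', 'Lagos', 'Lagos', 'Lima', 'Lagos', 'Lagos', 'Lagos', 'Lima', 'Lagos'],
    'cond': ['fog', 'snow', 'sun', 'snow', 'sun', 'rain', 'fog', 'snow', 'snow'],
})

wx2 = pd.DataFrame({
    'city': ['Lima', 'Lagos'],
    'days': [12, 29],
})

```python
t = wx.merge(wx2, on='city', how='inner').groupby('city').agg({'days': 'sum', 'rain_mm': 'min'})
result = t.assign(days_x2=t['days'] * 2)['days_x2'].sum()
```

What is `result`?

454

merge on 'city' (how='inner') → 9 rows:
   rain_mm   city  cond  days
0        7  Lagos   fog    29
1      117  Lagos  snow    29
2      193  Lagos   sun    29
3       64   Lima  snow    12
4      264  Lagos   sun    29
5       55  Lagos  rain    29
6      126  Lagos   fog    29
7      185   Lima  snow    12
8      137  Lagos  snow    29
group by city: sum(days), min(rain_mm):
       days  rain_mm
city                
Lagos   203        7
Lima     24       64
add column days_x2 = t['days'] * 2:
       days  rain_mm  days_x2
city                         
Lagos   203        7      406
Lima     24       64       48
The sum of column 'days_x2' is 454.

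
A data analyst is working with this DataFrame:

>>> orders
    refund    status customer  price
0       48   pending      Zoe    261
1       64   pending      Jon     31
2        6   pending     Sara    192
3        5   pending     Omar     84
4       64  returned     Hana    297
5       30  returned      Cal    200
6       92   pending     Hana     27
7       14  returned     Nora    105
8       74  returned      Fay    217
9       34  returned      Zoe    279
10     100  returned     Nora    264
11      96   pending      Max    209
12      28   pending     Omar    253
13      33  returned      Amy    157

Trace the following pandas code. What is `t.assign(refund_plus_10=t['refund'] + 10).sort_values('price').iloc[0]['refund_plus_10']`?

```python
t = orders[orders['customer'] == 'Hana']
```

102

filter rows where customer == 'Hana':
   refund    status customer  price
4      64  returned     Hana    297
6      92   pending     Hana     27
add column refund_plus_10 = t['refund'] + 10:
   refund    status customer  price  refund_plus_10
4      64  returned     Hana    297              74
6      92   pending     Hana     27             102
sort by price:
   refund    status customer  price  refund_plus_10
6      92   pending     Hana     27             102
4      64  returned     Hana    297              74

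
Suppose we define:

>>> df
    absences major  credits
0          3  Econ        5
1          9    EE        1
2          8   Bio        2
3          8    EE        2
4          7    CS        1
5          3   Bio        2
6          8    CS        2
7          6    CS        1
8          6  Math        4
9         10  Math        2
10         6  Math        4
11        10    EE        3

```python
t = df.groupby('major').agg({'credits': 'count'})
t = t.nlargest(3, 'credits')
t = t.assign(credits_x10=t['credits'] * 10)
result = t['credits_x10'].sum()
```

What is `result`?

90

group by major, count of credits:
       credits
major         
Bio          2
CS           3
EE           3
Econ         1
Math         3
take 3 rows with largest credits:
       credits
major         
CS           3
EE           3
Math         3
add column credits_x10 = t['credits'] * 10:
       credits  credits_x10
major                      
CS           3           30
EE           3           30
Math         3           30
Taking the sum of column 'credits_x10' gives 90.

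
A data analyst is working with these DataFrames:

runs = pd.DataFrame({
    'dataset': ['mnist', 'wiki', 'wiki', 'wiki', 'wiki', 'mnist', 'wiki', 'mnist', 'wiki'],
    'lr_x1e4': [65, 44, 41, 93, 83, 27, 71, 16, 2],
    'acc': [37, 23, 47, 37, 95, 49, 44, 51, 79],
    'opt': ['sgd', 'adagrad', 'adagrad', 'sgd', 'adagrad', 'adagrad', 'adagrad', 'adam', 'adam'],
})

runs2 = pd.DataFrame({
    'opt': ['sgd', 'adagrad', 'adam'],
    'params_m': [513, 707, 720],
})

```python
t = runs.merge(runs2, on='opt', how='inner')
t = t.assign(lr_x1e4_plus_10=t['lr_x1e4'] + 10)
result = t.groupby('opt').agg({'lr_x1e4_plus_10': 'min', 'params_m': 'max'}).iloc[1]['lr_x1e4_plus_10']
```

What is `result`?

merge on 'opt' (how='inner') → 9 rows:
  dataset  lr_x1e4  acc      opt  params_m
0   mnist       65   37      sgd       513
1    wiki       44   23  adagrad       707
2    wiki       41   47  adagrad       707
3    wiki       93   37      sgd       513
4    wiki       83   95  adagrad       707
5   mnist       27   49  adagrad       707
6    wiki       71   44  adagrad       707
7   mnist       16   51     adam       720
8    wiki        2   79     adam       720
add column lr_x1e4_plus_10 = t['lr_x1e4'] + 10:
  dataset  lr_x1e4  acc      opt  params_m  lr_x1e4_plus_10
0   mnist       65   37      sgd       513               75
1    wiki       44   23  adagrad       707               54
2    wiki       41   47  adagrad       707               51
3    wiki       93   37      sgd       513              103
4    wiki       83   95  adagrad       707               93
5   mnist       27   49  adagrad       707               37
6    wiki       71   44  adagrad       707               81
7   mnist       16   51     adam       720               26
8    wiki        2   79     adam       720               12
group by opt: min(lr_x1e4_plus_10), max(params_m):
         lr_x1e4_plus_10  params_m
opt                               
adagrad               37       707
adam                  12       720
sgd                   75       513

12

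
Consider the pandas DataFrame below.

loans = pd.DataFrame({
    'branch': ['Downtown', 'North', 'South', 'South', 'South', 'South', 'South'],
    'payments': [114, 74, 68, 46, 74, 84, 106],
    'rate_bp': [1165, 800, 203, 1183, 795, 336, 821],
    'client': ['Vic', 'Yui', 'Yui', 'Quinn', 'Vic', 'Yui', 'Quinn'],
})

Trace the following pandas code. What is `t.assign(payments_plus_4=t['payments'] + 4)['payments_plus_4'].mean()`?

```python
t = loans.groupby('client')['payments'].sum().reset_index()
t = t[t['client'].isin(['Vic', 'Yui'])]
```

211.0

group by client, sum of payments:
client
Quinn    152
Vic      188
Yui      226
Name: payments, dtype: int64
reset_index():
  client  payments
0  Quinn       152
1    Vic       188
2    Yui       226
filter rows where client in ['Vic', 'Yui']:
  client  payments
1    Vic       188
2    Yui       226
add column payments_plus_4 = t['payments'] + 4:
  client  payments  payments_plus_4
1    Vic       188              192
2    Yui       226              230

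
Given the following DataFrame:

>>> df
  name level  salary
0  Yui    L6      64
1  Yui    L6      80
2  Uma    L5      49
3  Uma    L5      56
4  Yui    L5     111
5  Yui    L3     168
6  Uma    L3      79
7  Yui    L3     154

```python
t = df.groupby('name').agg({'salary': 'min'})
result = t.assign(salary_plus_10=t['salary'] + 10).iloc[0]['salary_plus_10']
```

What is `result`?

59

group by name, min of salary:
      salary
name        
Uma       49
Yui       64
add column salary_plus_10 = t['salary'] + 10:
      salary  salary_plus_10
name                        
Uma       49              59
Yui       64              74
Then the value at position 0, column 'salary_plus_10': 59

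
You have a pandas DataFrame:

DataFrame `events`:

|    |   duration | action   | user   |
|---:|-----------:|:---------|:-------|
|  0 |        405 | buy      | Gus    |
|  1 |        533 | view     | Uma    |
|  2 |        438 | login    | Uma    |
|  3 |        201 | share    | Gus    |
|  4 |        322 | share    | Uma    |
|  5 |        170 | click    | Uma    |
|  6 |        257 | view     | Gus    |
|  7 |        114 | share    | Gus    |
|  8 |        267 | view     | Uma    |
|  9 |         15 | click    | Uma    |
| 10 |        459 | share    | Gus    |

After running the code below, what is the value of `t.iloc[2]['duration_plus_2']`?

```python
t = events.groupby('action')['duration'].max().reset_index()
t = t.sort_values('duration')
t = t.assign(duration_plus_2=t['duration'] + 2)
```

440

group by action, max of duration:
action
buy      405
click    170
login    438
share    459
view     533
Name: duration, dtype: int64
reset_index():
  action  duration
0    buy       405
1  click       170
2  login       438
3  share       459
4   view       533
sort by duration:
  action  duration
1  click       170
0    buy       405
2  login       438
3  share       459
4   view       533
add column duration_plus_2 = t['duration'] + 2:
  action  duration  duration_plus_2
1  click       170              172
0    buy       405              407
2  login       438              440
3  share       459              461
4   view       533              535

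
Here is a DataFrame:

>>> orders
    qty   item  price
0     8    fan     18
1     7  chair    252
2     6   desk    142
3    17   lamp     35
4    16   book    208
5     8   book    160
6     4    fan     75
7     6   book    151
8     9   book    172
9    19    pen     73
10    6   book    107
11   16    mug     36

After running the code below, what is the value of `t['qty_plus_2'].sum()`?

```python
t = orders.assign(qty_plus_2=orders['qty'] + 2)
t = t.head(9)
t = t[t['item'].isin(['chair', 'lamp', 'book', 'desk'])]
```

83

add column qty_plus_2 = orders['qty'] + 2:
    qty   item  price  qty_plus_2
0     8    fan     18          10
1     7  chair    252           9
2     6   desk    142           8
3    17   lamp     35          19
4    16   book    208          18
5     8   book    160          10
6     4    fan     75           6
7     6   book    151           8
8     9   book    172          11
9    19    pen     73          21
10    6   book    107           8
11   16    mug     36          18
take first 9 rows:
   qty   item  price  qty_plus_2
0    8    fan     18          10
1    7  chair    252           9
2    6   desk    142           8
3   17   lamp     35          19
4   16   book    208          18
5    8   book    160          10
6    4    fan     75           6
7    6   book    151           8
8    9   book    172          11
filter rows where item in ['chair', 'lamp', 'book', 'desk']:
   qty   item  price  qty_plus_2
1    7  chair    252           9
2    6   desk    142           8
3   17   lamp     35          19
4   16   book    208          18
5    8   book    160          10
7    6   book    151           8
8    9   book    172          11
Finally, sum of column 'qty_plus_2' = 83.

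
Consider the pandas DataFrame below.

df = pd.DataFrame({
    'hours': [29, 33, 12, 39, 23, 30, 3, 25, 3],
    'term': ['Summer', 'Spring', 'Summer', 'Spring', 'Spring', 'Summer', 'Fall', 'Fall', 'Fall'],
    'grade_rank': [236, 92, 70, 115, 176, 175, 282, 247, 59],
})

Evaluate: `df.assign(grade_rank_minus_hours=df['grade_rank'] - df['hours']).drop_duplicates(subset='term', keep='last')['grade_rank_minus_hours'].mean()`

add column grade_rank_minus_hours = df['grade_rank'] - df['hours']:
   hours    term  grade_rank  grade_rank_minus_hours
0     29  Summer         236                     207
1     33  Spring          92                      59
2     12  Summer          70                      58
3     39  Spring         115                      76
4     23  Spring         176                     153
5     30  Summer         175                     145
6      3    Fall         282                     279
7     25    Fall         247                     222
8      3    Fall          59                      56
drop duplicate term (keep=last):
   hours    term  grade_rank  grade_rank_minus_hours
4     23  Spring         176                     153
5     30  Summer         175                     145
8      3    Fall          59                      56
Taking the mean of column 'grade_rank_minus_hours' gives 118.0.

118.0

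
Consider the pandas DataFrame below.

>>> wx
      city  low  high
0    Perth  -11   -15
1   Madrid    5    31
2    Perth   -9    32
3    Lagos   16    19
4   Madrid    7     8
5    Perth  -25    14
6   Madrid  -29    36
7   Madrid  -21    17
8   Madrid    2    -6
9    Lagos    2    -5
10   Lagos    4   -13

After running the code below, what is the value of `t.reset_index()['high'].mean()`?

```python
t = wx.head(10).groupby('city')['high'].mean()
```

take first 10 rows:
     city  low  high
0   Perth  -11   -15
1  Madrid    5    31
2   Perth   -9    32
3   Lagos   16    19
4  Madrid    7     8
5   Perth  -25    14
6  Madrid  -29    36
7  Madrid  -21    17
8  Madrid    2    -6
9   Lagos    2    -5
group by city, mean of high:
city
Lagos      7.000000
Madrid    17.200000
Perth     10.333333
Name: high, dtype: float64
reset_index():
     city       high
0   Lagos   7.000000
1  Madrid  17.200000
2   Perth  10.333333
Then the mean of column 'high': 11.5111111111

11.5111111111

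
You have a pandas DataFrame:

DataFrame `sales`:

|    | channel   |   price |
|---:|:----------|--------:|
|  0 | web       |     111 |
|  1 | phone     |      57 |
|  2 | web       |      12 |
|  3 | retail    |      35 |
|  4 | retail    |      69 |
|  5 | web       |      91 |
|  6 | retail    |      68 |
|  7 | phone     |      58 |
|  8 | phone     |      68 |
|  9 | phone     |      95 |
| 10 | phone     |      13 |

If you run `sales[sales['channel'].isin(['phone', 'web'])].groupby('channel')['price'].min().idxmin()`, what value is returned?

filter rows where channel in ['phone', 'web']:
   channel  price
0      web    111
1    phone     57
2      web     12
5      web     91
7    phone     58
8    phone     68
9    phone     95
10   phone     13
group by channel, min of price:
channel
phone    13
web      12
Name: price, dtype: int64
Reading off the label with the smallest value, we get web.

web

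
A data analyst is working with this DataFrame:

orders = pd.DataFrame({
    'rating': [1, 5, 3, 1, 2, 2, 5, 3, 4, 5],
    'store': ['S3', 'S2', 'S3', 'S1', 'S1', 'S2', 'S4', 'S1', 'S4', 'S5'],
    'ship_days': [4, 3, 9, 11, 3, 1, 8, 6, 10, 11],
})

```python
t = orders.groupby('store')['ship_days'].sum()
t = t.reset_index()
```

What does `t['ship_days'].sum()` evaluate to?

66

group by store, sum of ship_days:
store
S1    20
S2     4
S3    13
S4    18
S5    11
Name: ship_days, dtype: int64
reset_index():
  store  ship_days
0    S1         20
1    S2          4
2    S3         13
3    S4         18
4    S5         11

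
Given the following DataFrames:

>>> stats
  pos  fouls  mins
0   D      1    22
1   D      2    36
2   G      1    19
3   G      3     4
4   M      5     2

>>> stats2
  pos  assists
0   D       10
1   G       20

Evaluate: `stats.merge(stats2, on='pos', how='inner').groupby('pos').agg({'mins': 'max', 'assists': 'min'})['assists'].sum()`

30

merge on 'pos' (how='inner') → 4 rows:
  pos  fouls  mins  assists
0   D      1    22       10
1   D      2    36       10
2   G      1    19       20
3   G      3     4       20
group by pos: max(mins), min(assists):
     mins  assists
pos               
D      36       10
G      19       20
Hence 30.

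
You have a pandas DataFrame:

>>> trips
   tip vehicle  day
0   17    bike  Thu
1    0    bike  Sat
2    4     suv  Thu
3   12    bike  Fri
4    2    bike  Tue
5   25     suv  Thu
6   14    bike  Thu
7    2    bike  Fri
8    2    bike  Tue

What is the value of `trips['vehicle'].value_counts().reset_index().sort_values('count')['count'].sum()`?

value_counts of vehicle:
vehicle
bike    7
suv     2
Name: count, dtype: int64
reset_index():
  vehicle  count
0    bike      7
1     suv      2
sort by count:
  vehicle  count
1     suv      2
0    bike      7
The sum of column 'count' is 9.

9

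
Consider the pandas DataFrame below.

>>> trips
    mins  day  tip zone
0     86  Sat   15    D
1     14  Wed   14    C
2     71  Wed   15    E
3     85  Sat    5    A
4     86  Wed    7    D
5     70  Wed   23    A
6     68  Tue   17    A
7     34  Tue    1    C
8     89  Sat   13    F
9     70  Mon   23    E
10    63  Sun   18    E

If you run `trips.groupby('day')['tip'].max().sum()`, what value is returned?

group by day, max of tip:
day
Mon    23
Sat    15
Sun    18
Tue    17
Wed    23
Name: tip, dtype: int64
The sum of the resulting series is 96.

96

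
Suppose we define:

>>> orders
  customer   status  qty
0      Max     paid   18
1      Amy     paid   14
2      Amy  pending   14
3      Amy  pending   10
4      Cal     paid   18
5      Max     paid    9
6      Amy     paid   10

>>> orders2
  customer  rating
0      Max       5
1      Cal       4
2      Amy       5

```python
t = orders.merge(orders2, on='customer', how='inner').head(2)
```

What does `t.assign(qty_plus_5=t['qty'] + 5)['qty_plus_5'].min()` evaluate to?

19

merge on 'customer' (how='inner') → 7 rows:
  customer   status  qty  rating
0      Max     paid   18       5
1      Amy     paid   14       5
2      Amy  pending   14       5
3      Amy  pending   10       5
4      Cal     paid   18       4
5      Max     paid    9       5
6      Amy     paid   10       5
take first 2 rows:
  customer status  qty  rating
0      Max   paid   18       5
1      Amy   paid   14       5
add column qty_plus_5 = t['qty'] + 5:
  customer status  qty  rating  qty_plus_5
0      Max   paid   18       5          23
1      Amy   paid   14       5          19
The min of column 'qty_plus_5' is 19.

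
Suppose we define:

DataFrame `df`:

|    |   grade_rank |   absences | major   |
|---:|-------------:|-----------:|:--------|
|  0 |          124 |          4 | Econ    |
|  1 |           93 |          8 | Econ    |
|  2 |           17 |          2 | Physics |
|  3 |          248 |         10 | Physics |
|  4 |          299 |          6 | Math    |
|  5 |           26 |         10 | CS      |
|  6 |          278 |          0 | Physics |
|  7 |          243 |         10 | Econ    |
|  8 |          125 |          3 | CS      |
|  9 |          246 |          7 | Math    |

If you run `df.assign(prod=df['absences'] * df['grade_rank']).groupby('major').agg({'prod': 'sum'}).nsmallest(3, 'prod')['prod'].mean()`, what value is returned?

2221.66666667

add column prod = df['absences'] * df['grade_rank']:
   grade_rank  absences    major  prod
0         124         4     Econ   496
1          93         8     Econ   744
2          17         2  Physics    34
3         248        10  Physics  2480
4         299         6     Math  1794
5          26        10       CS   260
6         278         0  Physics     0
7         243        10     Econ  2430
8         125         3       CS   375
9         246         7     Math  1722
group by major, sum of prod:
         prod
major        
CS        635
Econ     3670
Math     3516
Physics  2514
take 3 rows with smallest prod:
         prod
major        
CS        635
Physics  2514
Math     3516
So mean() = 2221.66666667.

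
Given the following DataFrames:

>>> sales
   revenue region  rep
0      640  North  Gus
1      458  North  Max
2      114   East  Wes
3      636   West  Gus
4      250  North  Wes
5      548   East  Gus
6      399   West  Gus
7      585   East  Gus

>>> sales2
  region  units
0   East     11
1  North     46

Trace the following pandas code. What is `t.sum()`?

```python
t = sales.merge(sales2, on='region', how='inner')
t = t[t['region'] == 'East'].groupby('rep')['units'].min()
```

merge on 'region' (how='inner') → 6 rows:
   revenue region  rep  units
0      640  North  Gus     46
1      458  North  Max     46
2      114   East  Wes     11
3      250  North  Wes     46
4      548   East  Gus     11
5      585   East  Gus     11
filter rows where region == 'East':
   revenue region  rep  units
2      114   East  Wes     11
4      548   East  Gus     11
5      585   East  Gus     11
group by rep, min of units:
rep
Gus    11
Wes    11
Name: units, dtype: int64

22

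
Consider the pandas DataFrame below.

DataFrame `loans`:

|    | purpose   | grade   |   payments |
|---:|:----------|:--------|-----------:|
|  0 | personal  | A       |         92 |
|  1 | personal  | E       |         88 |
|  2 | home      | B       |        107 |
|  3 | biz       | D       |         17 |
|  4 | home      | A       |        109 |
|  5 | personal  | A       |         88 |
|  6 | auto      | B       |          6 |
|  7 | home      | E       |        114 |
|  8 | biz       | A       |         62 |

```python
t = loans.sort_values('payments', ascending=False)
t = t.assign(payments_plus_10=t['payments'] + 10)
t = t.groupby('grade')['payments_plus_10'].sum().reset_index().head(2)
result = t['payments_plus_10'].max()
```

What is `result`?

sort by payments descending:
    purpose grade  payments
7      home     E       114
4      home     A       109
2      home     B       107
0  personal     A        92
1  personal     E        88
5  personal     A        88
8       biz     A        62
3       biz     D        17
6      auto     B         6
add column payments_plus_10 = t['payments'] + 10:
    purpose grade  payments  payments_plus_10
7      home     E       114               124
4      home     A       109               119
2      home     B       107               117
0  personal     A        92               102
1  personal     E        88                98
5  personal     A        88                98
8       biz     A        62                72
3       biz     D        17                27
6      auto     B         6                16
group by grade, sum of payments_plus_10:
grade
A    391
B    133
D     27
E    222
Name: payments_plus_10, dtype: int64
reset_index():
  grade  payments_plus_10
0     A               391
1     B               133
2     D                27
3     E               222
take first 2 rows:
  grade  payments_plus_10
0     A               391
1     B               133

391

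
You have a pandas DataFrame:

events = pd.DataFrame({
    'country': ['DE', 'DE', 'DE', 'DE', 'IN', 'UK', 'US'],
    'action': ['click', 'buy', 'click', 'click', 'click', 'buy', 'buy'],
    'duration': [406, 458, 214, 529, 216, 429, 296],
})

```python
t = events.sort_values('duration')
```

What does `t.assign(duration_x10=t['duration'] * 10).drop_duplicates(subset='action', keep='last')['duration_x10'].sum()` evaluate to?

9870

sort by duration:
  country action  duration
2      DE  click       214
4      IN  click       216
6      US    buy       296
0      DE  click       406
5      UK    buy       429
1      DE    buy       458
3      DE  click       529
add column duration_x10 = t['duration'] * 10:
  country action  duration  duration_x10
2      DE  click       214          2140
4      IN  click       216          2160
6      US    buy       296          2960
0      DE  click       406          4060
5      UK    buy       429          4290
1      DE    buy       458          4580
3      DE  click       529          5290
drop duplicate action (keep=last):
  country action  duration  duration_x10
1      DE    buy       458          4580
3      DE  click       529          5290
Reading off the sum of column 'duration_x10', we get 9870.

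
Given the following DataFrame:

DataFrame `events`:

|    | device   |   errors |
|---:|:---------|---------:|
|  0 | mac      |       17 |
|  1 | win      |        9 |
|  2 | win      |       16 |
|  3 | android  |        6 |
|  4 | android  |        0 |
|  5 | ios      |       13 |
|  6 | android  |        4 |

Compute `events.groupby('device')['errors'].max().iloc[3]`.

group by device, max of errors:
device
android     6
ios        13
mac        17
win        16
Name: errors, dtype: int64

16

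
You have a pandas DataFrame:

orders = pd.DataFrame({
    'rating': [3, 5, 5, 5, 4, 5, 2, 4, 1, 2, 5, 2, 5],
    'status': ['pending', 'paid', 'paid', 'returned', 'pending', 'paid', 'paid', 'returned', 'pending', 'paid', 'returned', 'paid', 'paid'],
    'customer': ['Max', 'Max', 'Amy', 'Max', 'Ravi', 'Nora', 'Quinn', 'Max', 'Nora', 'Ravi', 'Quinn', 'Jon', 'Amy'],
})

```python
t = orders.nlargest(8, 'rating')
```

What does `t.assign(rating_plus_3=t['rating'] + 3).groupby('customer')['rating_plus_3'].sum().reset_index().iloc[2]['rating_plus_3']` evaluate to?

8

take 8 rows with largest rating:
    rating    status customer
1        5      paid      Max
2        5      paid      Amy
3        5  returned      Max
5        5      paid     Nora
10       5  returned    Quinn
12       5      paid      Amy
4        4   pending     Ravi
7        4  returned      Max
add column rating_plus_3 = t['rating'] + 3:
    rating    status customer  rating_plus_3
1        5      paid      Max              8
2        5      paid      Amy              8
3        5  returned      Max              8
5        5      paid     Nora              8
10       5  returned    Quinn              8
12       5      paid      Amy              8
4        4   pending     Ravi              7
7        4  returned      Max              7
group by customer, sum of rating_plus_3:
customer
Amy      16
Max      23
Nora      8
Quinn     8
Ravi      7
Name: rating_plus_3, dtype: int64
reset_index():
  customer  rating_plus_3
0      Amy             16
1      Max             23
2     Nora              8
3    Quinn              8
4     Ravi              7
Taking the value at position 2, column 'rating_plus_3' gives 8.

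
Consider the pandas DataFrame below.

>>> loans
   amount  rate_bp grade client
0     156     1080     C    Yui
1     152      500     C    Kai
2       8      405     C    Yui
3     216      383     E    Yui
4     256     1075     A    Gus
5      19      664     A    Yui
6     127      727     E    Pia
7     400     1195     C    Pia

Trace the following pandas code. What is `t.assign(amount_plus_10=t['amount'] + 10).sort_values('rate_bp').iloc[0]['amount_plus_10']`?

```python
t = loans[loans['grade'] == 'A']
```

29

filter rows where grade == 'A':
   amount  rate_bp grade client
4     256     1075     A    Gus
5      19      664     A    Yui
add column amount_plus_10 = t['amount'] + 10:
   amount  rate_bp grade client  amount_plus_10
4     256     1075     A    Gus             266
5      19      664     A    Yui              29
sort by rate_bp:
   amount  rate_bp grade client  amount_plus_10
5      19      664     A    Yui              29
4     256     1075     A    Gus             266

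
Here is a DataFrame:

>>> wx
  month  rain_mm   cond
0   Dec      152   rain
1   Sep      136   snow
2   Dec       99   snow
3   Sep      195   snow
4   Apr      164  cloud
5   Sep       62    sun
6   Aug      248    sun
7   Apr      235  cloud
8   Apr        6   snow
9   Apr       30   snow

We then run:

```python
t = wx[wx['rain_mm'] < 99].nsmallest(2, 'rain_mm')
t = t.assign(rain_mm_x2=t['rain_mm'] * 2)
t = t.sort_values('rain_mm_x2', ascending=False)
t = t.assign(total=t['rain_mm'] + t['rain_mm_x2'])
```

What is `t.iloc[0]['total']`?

filter rows where rain_mm < 99:
  month  rain_mm  cond
5   Sep       62   sun
8   Apr        6  snow
9   Apr       30  snow
take 2 rows with smallest rain_mm:
  month  rain_mm  cond
8   Apr        6  snow
9   Apr       30  snow
add column rain_mm_x2 = t['rain_mm'] * 2:
  month  rain_mm  cond  rain_mm_x2
8   Apr        6  snow          12
9   Apr       30  snow          60
sort by rain_mm_x2 descending:
  month  rain_mm  cond  rain_mm_x2
9   Apr       30  snow          60
8   Apr        6  snow          12
add column total = t['rain_mm'] + t['rain_mm_x2']:
  month  rain_mm  cond  rain_mm_x2  total
9   Apr       30  snow          60     90
8   Apr        6  snow          12     18

90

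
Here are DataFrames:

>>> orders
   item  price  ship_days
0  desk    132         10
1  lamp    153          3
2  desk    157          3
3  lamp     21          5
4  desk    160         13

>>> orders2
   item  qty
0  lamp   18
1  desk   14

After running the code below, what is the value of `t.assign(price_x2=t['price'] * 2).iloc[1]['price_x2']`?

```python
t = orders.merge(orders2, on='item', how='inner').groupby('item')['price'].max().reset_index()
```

merge on 'item' (how='inner') → 5 rows:
   item  price  ship_days  qty
0  desk    132         10   14
1  lamp    153          3   18
2  desk    157          3   14
3  lamp     21          5   18
4  desk    160         13   14
group by item, max of price:
item
desk    160
lamp    153
Name: price, dtype: int64
reset_index():
   item  price
0  desk    160
1  lamp    153
add column price_x2 = t['price'] * 2:
   item  price  price_x2
0  desk    160       320
1  lamp    153       306

306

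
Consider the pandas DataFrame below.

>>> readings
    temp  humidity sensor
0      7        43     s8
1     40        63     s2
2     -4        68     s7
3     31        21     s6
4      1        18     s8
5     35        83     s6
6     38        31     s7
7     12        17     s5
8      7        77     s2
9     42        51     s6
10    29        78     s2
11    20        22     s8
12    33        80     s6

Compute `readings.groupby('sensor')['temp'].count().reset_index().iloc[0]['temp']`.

3

group by sensor, count of temp:
sensor
s2    3
s5    1
s6    4
s7    2
s8    3
Name: temp, dtype: int64
reset_index():
  sensor  temp
0     s2     3
1     s5     1
2     s6     4
3     s7     2
4     s8     3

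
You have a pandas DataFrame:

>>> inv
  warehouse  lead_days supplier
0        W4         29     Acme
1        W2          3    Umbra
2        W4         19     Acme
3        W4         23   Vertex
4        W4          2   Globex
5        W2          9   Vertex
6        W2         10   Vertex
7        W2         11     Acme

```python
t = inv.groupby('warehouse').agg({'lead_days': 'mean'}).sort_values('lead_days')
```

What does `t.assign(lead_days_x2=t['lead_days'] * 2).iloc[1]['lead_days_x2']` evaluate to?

group by warehouse, mean of lead_days:
           lead_days
warehouse           
W2              8.25
W4             18.25
sort by lead_days:
           lead_days
warehouse           
W2              8.25
W4             18.25
add column lead_days_x2 = t['lead_days'] * 2:
           lead_days  lead_days_x2
warehouse                         
W2              8.25          16.5
W4             18.25          36.5
value at position 1, column 'lead_days_x2' → 36.5

36.5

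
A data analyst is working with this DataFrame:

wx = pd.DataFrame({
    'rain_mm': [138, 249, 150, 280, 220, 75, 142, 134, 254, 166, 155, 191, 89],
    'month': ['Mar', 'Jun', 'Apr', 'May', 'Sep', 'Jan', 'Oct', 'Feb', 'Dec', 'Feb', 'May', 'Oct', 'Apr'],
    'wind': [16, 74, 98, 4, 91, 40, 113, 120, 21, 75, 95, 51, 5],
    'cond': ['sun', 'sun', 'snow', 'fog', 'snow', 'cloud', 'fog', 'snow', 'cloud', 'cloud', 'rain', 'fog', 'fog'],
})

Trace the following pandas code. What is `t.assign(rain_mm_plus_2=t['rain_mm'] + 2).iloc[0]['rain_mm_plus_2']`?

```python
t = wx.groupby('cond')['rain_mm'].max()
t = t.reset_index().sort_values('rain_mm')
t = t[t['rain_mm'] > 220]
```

group by cond, max of rain_mm:
cond
cloud    254
fog      280
rain     155
snow     220
sun      249
Name: rain_mm, dtype: int64
reset_index():
    cond  rain_mm
0  cloud      254
1    fog      280
2   rain      155
3   snow      220
4    sun      249
sort by rain_mm:
    cond  rain_mm
2   rain      155
3   snow      220
4    sun      249
0  cloud      254
1    fog      280
filter rows where rain_mm > 220:
    cond  rain_mm
4    sun      249
0  cloud      254
1    fog      280
add column rain_mm_plus_2 = t['rain_mm'] + 2:
    cond  rain_mm  rain_mm_plus_2
4    sun      249             251
0  cloud      254             256
1    fog      280             282

251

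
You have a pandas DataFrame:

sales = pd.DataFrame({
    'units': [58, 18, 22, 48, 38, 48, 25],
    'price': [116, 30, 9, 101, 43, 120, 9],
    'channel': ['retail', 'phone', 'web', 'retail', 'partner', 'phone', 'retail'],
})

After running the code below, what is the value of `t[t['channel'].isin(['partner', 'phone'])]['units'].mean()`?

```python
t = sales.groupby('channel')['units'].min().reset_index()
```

28.0

group by channel, min of units:
channel
partner    38
phone      18
retail     25
web        22
Name: units, dtype: int64
reset_index():
   channel  units
0  partner     38
1    phone     18
2   retail     25
3      web     22
filter rows where channel in ['partner', 'phone']:
   channel  units
0  partner     38
1    phone     18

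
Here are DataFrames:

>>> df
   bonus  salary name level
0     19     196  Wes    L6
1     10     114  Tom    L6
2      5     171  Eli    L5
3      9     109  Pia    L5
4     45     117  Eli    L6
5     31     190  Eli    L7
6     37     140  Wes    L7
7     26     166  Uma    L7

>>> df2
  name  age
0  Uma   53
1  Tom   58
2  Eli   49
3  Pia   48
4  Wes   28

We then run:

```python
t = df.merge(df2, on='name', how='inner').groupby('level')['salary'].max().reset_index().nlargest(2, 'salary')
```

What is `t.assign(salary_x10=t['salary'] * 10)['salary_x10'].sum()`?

merge on 'name' (how='inner') → 8 rows:
   bonus  salary name level  age
0     19     196  Wes    L6   28
1     10     114  Tom    L6   58
2      5     171  Eli    L5   49
3      9     109  Pia    L5   48
4     45     117  Eli    L6   49
5     31     190  Eli    L7   49
6     37     140  Wes    L7   28
7     26     166  Uma    L7   53
group by level, max of salary:
level
L5    171
L6    196
L7    190
Name: salary, dtype: int64
reset_index():
  level  salary
0    L5     171
1    L6     196
2    L7     190
take 2 rows with largest salary:
  level  salary
1    L6     196
2    L7     190
add column salary_x10 = t['salary'] * 10:
  level  salary  salary_x10
1    L6     196        1960
2    L7     190        1900
Taking the sum of column 'salary_x10' gives 3860.

3860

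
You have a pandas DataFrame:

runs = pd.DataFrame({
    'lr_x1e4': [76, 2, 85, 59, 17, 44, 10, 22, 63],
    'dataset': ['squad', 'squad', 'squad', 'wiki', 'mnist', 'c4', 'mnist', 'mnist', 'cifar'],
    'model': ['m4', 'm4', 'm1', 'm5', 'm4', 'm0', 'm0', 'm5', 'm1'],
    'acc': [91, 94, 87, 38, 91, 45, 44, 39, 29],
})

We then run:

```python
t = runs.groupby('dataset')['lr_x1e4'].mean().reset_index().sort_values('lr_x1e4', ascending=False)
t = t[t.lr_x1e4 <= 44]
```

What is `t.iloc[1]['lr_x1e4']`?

group by dataset, mean of lr_x1e4:
dataset
c4       44.000000
cifar    63.000000
mnist    16.333333
squad    54.333333
wiki     59.000000
Name: lr_x1e4, dtype: float64
reset_index():
  dataset    lr_x1e4
0      c4  44.000000
1   cifar  63.000000
2   mnist  16.333333
3   squad  54.333333
4    wiki  59.000000
sort by lr_x1e4 descending:
  dataset    lr_x1e4
1   cifar  63.000000
4    wiki  59.000000
3   squad  54.333333
0      c4  44.000000
2   mnist  16.333333
filter rows where lr_x1e4 <= 44:
  dataset    lr_x1e4
0      c4  44.000000
2   mnist  16.333333

16.3333333333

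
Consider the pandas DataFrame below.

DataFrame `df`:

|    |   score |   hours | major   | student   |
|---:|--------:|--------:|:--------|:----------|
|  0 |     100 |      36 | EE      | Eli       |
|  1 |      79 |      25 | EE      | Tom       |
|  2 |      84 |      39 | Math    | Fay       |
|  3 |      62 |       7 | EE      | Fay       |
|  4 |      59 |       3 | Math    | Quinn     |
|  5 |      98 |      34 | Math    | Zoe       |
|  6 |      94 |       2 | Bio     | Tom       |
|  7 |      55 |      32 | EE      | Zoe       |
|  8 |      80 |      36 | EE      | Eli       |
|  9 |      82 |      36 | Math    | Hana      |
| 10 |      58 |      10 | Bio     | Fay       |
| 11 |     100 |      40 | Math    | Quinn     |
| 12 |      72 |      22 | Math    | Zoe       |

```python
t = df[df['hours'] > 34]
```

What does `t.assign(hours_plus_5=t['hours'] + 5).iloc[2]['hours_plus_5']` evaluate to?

41

filter rows where hours > 34:
    score  hours major student
0     100     36    EE     Eli
2      84     39  Math     Fay
8      80     36    EE     Eli
9      82     36  Math    Hana
11    100     40  Math   Quinn
add column hours_plus_5 = t['hours'] + 5:
    score  hours major student  hours_plus_5
0     100     36    EE     Eli            41
2      84     39  Math     Fay            44
8      80     36    EE     Eli            41
9      82     36  Math    Hana            41
11    100     40  Math   Quinn            45
So iloc[2]['hours_plus_5'] = 41.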